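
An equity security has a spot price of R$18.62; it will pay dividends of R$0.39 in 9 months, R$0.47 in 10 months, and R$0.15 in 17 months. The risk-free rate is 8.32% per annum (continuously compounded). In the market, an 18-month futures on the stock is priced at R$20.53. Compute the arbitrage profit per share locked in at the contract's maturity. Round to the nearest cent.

R$0.50 per share

PV(dividends) I = 0.39·e^(−0.0832·9/12) + 0.47·e^(−0.0832·10/12) + 0.15·e^(−0.0832·17/12) = 0.9382
Fair futures F* = (S − I)·e^(rT) = (18.62 − 0.9382)·e^0.124800 = 17.6818 × 1.132922 = 20.0321
Market R$20.53 > fair 20.0321: forward overpriced → cash-and-carry (borrow at r, buy the stock and collect the dividends, short the forward).
Profit at T = |F_mkt − F*| = |20.53 − 20.0321| = R$0.50 per share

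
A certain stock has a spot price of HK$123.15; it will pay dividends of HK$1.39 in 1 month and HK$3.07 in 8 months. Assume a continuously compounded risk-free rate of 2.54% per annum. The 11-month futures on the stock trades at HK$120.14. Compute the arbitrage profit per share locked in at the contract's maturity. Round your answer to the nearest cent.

HK$1.40 per share

PV(dividends) I = 1.39·e^(−0.0254·1/12) + 3.07·e^(−0.0254·8/12) = 4.4055
Fair futures F* = (S − I)·e^(rT) = (123.15 − 4.4055)·e^0.023283 = 118.7445 × 1.023556 = 121.5416
Market HK$120.14 < fair 121.5416: forward underpriced → reverse cash-and-carry (short the stock, invest proceeds at r, pay the dividends, go long the forward).
Profit at T = |F_mkt − F*| = |120.14 − 121.5416| = HK$1.40 per share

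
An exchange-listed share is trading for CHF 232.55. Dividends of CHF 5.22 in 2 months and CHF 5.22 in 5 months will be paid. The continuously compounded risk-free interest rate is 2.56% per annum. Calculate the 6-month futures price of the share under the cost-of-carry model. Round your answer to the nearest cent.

CHF 225.05

PV(dividends) I = 5.22·e^(−0.0256·2/12) + 5.22·e^(−0.0256·5/12)
I = 5.1978 + 5.1646 = 10.3624
F = (S − I)·e^(rT) = (232.55 − 10.3624) · e^(0.0256·6/12)
= 222.1876 · e^0.012800 = 222.1876 × 1.012882 = CHF 225.05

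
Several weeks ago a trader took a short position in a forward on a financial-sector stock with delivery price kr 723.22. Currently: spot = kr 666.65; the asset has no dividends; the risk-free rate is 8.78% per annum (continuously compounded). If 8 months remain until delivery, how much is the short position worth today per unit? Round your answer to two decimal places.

kr 15.45

Current fair forward for the remaining 8 months: F = S·e^(r·T), r = 0.0878
F = 666.65 · e^(0.0878 × 8/12) = 666.65 × 1.060280 = 706.8357
Value of long forward = (F − K)·e^(−rT) = (706.8357 − 723.22) · e^(−0.0878·8/12)
= -16.3843 × 0.943147 = -15.45
Short position value = −(long value) = kr 15.45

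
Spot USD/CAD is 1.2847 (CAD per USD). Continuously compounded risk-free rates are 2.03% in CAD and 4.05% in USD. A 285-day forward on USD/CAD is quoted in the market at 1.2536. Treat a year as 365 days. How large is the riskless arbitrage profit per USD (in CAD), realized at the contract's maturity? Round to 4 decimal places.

Fair forward: F* = S·e^(carry·T), with carry = (r_CAD − r_USD) = 0.0203 − 0.0405 = -0.0202
F* = 1.2847 · e^(-0.0202 × 285/365) = 1.2847 · e^-0.015773 = 1.2847 × 0.984351 = 1.2646
Market 1.2536 < fair 1.2646: forward underpriced → reverse cash-and-carry (short spot, go long the forward).
At maturity, profit = |F_mkt − F*| = |1.2536 − 1.2646| = 0.0110 per USD (in CAD)

0.0110 per USD (in CAD)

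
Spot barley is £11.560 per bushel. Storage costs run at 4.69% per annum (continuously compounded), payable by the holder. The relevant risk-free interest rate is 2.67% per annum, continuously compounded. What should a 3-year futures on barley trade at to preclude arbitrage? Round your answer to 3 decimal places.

£14.416 per bushel

Net carry = r + u − y = 0.0267 + 0.0469 − 0.0000 = 0.0736
F = S·e^((r+u−y)T) = 11.560 · e^(0.0736 × 3) = 11.560 · e^0.220800
= 11.560 × 1.247074 = £14.416 per bushel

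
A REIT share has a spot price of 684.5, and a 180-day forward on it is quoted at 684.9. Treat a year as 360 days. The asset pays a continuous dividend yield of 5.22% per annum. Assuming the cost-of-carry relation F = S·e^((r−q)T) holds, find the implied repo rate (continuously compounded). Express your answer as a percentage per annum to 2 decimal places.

From F = S·e^((r−q)T): (r − q) = ln(F/S)/T
ln(684.9/684.5) = ln(1.000584) = 0.000584
(r − q) = 0.000584 / (180/360) = 0.001168
r = ln(F/S)/T + q = 0.001168 + 0.0522 = 0.053368
r = 5.34%

5.34%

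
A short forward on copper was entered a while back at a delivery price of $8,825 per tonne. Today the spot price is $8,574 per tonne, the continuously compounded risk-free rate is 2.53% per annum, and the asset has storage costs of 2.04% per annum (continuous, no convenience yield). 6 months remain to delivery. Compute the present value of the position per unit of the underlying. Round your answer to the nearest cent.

Current fair forward for the remaining 6 months: F = S·e^((r + u)·T), (r + u) = 0.0253 + 0.0204 = 0.0457
F = 8574 · e^(0.0457 × 6/12) = 8574 × 1.02311306 = 8772.1714
Value of long forward = (F − K)·e^(−rT) = (8772.1714 − 8825) · e^(−0.0253·6/12)
= -52.8286 × 0.98742967 = -52.16
Short position value = −(long value) = $52.16

$52.16 per tonne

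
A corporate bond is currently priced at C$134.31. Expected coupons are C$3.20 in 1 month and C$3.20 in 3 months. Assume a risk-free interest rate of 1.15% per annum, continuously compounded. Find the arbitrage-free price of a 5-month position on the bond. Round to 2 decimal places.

C$128.54

PV(coupons) I = 3.20·e^(−0.0115·1/12) + 3.20·e^(−0.0115·3/12)
I = 3.1969 + 3.1908 = 6.3877
F = (S − I)·e^(rT) = (134.31 − 6.3877) · e^(0.0115·5/12)
= 127.9223 · e^0.004792 = 127.9223 × 1.004803 = C$128.54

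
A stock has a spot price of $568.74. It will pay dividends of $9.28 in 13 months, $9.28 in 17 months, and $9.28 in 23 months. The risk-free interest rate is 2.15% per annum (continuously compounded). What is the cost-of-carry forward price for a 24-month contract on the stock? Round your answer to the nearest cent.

PV(dividends) I = 9.28·e^(−0.0215·13/12) + 9.28·e^(−0.0215·17/12) + 9.28·e^(−0.0215·23/12)
I = 9.0664 + 9.0016 + 8.9054 = 26.9734
F = (S − I)·e^(rT) = (568.74 − 26.9734) · e^(0.0215·24/12)
= 541.7666 · e^0.043000 = 541.7666 × 1.043938 = $565.57

$565.57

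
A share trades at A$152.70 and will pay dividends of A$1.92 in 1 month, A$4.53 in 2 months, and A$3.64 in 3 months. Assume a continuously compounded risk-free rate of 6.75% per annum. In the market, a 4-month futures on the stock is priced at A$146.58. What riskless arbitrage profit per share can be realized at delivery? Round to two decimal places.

A$0.60 per share

PV(dividends) I = 1.92·e^(−0.0675·1/12) + 4.53·e^(−0.0675·2/12) + 3.64·e^(−0.0675·3/12) = 9.9676
Fair futures F* = (S − I)·e^(rT) = (152.70 − 9.9676)·e^0.022500 = 142.7324 × 1.022755 = 145.9803
Market A$146.58 > fair 145.9803: forward overpriced → cash-and-carry (borrow at r, buy the stock and collect the dividends, short the forward).
Profit at T = |F_mkt − F*| = |146.58 − 145.9803| = A$0.60 per share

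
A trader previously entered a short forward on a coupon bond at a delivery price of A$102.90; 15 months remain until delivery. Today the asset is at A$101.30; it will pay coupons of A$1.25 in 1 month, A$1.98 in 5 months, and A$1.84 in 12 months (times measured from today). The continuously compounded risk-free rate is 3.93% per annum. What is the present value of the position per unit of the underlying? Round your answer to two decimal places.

PV(remaining coupons) I = 1.25·e^(−0.0393·1/12) + 1.98·e^(−0.0393·5/12) + 1.84·e^(−0.0393·12/12) = 4.9628
Current forward F = (S − I)·e^(rT) = (101.30 − 4.9628)·e^(0.0393·15/12) = 96.3372 × 1.050352 = 101.1880
Value (long) = (F − K)·e^(−rT) = (101.1880 − 102.90) × 0.952062 = -1.6299
Short position value = −(long value) = A$1.63

A$1.63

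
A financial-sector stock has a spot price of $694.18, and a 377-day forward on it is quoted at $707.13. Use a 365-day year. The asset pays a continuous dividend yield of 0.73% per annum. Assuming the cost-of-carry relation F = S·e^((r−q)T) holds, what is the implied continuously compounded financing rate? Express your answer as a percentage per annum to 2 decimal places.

From F = S·e^((r−q)T): (r − q) = ln(F/S)/T
ln(707.13/694.18) = ln(1.018655) = 0.018483
(r − q) = 0.018483 / (377/365) = 0.017895
r = ln(F/S)/T + q = 0.017895 + 0.0073 = 0.025195
r = 2.52%

2.52%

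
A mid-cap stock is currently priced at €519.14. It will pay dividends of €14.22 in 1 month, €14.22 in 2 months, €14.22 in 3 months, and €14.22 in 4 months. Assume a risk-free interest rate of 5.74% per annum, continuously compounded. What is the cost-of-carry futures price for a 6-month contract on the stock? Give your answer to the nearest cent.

€476.41

PV(dividends) I = 14.22·e^(−0.0574·1/12) + 14.22·e^(−0.0574·2/12) + 14.22·e^(−0.0574·3/12) + 14.22·e^(−0.0574·4/12)
I = 14.1521 + 14.0846 + 14.0174 + 13.9505 = 56.2046
F = (S − I)·e^(rT) = (519.14 − 56.2046) · e^(0.0574·6/12)
= 462.9354 · e^0.028700 = 462.9354 × 1.029116 = €476.41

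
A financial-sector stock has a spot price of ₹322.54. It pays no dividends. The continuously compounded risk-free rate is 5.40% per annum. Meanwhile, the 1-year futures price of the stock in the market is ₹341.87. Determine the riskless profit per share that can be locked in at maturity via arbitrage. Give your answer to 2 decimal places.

₹1.43 per share

Fair futures: F* = S·e^(carry·T), with carry = r = 0.0540
F* = 322.54 · e^(0.0540 × 1) = 322.54 · e^0.054000 = 322.54 × 1.055485 = ₹340.4361
Market ₹341.87 > fair ₹340.4361: forward overpriced → cash-and-carry (buy spot, short the forward).
At maturity, profit = |F_mkt − F*| = |341.87 − 340.4361| = ₹1.43 per share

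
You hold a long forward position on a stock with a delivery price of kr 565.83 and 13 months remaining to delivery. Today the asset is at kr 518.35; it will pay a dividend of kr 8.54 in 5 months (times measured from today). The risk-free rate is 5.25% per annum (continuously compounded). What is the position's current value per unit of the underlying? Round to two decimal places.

-kr 24.55

PV(remaining dividends) I = 8.54·e^(−0.0525·5/12) = 8.3552
Current forward F = (S − I)·e^(rT) = (518.35 − 8.3552)·e^(0.0525·13/12) = 509.9948 × 1.058523 = 539.8412
Value (long) = (F − K)·e^(−rT) = (539.8412 − 565.83) × 0.944712 = -24.5519
Value = -kr 24.55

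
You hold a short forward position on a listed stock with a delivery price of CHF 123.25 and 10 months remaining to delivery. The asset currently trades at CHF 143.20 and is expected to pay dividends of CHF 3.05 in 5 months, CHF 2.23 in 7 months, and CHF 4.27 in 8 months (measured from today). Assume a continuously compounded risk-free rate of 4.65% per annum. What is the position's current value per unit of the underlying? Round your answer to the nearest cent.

-CHF 15.33

PV(remaining dividends) I = 3.05·e^(−0.0465·5/12) + 2.23·e^(−0.0465·7/12) + 4.27·e^(−0.0465·8/12) = 9.3015
Current forward F = (S − I)·e^(rT) = (143.20 − 9.3015)·e^(0.0465·10/12) = 133.8985 × 1.039511 = 139.1890
Value (long) = (F − K)·e^(−rT) = (139.1890 − 123.25) × 0.961991 = 15.3332
Short position value = −(long value) = -CHF 15.33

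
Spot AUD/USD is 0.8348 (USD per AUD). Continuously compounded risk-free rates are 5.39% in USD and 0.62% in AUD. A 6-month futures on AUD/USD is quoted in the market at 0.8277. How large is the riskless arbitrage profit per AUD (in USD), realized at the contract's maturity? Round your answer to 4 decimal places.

Fair futures: F* = S·e^(carry·T), with carry = (r_USD − r_AUD) = 0.0539 − 0.0062 = 0.0477
F* = 0.8348 · e^(0.0477 × 6/12) = 0.8348 · e^0.023850 = 0.8348 × 1.024137 = 0.8549
Market 0.8277 < fair 0.8549: forward underpriced → reverse cash-and-carry (short spot, go long the forward).
At maturity, profit = |F_mkt − F*| = |0.8277 − 0.8549| = 0.0272 per AUD (in USD)

0.0272 per AUD (in USD)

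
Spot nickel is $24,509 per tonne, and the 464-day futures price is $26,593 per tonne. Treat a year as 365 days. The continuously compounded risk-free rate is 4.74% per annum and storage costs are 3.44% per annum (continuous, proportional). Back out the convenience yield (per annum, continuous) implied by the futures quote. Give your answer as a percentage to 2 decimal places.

F = S·e^((r+u−y)T) ⇒ (r+u−y) = ln(F/S)/T
ln(26593/24509) = 0.081608; /T ⇒ 0.064196
y = r + u − ln(F/S)/T = 0.0474 + 0.0344 − 0.064196 = 0.017604
y = 1.76%

1.76%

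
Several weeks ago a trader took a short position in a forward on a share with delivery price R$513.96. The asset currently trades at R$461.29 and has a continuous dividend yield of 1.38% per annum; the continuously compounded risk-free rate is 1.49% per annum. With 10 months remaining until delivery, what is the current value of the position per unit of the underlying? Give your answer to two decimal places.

R$51.60

Current fair forward for the remaining 10 months: F = S·e^((r − q)·T), (r − q) = 0.0149 − 0.0138 = 0.0011
F = 461.29 · e^(0.0011 × 10/12) = 461.29 × 1.000917 = 461.7130
Value of long forward = (F − K)·e^(−rT) = (461.7130 − 513.96) · e^(−0.0149·10/12)
= -52.2470 × 0.987660 = -51.60
Short position value = −(long value) = R$51.60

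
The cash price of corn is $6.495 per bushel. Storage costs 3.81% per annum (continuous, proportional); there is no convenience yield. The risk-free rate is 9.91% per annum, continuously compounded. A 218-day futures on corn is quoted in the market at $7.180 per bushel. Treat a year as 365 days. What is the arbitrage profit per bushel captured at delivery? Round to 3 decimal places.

$0.130 per bushel

Fair futures: F* = S·e^(carry·T), with carry = (r + u) = 0.0991 + 0.0381 = 0.1372
F* = 6.495 · e^(0.1372 × 218/365) = 6.495 · e^0.081944 = 6.495 × 1.085395 = $7.0496
Market $7.180 > fair $7.0496: forward overpriced → cash-and-carry (buy spot, short the forward).
At maturity, profit = |F_mkt − F*| = |7.180 − 7.0496| = $0.130 per bushel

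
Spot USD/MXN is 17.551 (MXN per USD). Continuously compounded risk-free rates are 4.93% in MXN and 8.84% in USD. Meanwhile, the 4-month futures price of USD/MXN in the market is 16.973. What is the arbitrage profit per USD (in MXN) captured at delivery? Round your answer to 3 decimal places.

0.351 per USD (in MXN)

Fair futures: F* = S·e^(carry·T), with carry = (r_MXN − r_USD) = 0.0493 − 0.0884 = -0.0391
F* = 17.551 · e^(-0.0391 × 4/12) = 17.551 · e^-0.013033 = 17.551 × 0.987052 = 17.3237
Market 16.973 < fair 17.3237: forward underpriced → reverse cash-and-carry (short spot, go long the forward).
At maturity, profit = |F_mkt − F*| = |16.973 − 17.3237| = 0.351 per USD (in MXN)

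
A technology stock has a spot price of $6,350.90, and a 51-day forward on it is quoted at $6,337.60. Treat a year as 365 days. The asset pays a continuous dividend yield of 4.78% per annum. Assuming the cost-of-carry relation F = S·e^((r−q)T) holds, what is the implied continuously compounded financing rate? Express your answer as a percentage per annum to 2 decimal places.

3.28%

From F = S·e^((r−q)T): (r − q) = ln(F/S)/T
ln(6337.60/6350.90) = ln(0.997906) = -0.002096
(r − q) = -0.002096 / (51/365) = -0.015001
r = ln(F/S)/T + q = -0.015001 + 0.0478 = 0.032799
r = 3.28%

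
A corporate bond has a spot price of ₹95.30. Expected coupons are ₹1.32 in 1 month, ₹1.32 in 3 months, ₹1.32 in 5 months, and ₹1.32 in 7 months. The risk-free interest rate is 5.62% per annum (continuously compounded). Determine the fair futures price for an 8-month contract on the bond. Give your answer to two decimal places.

₹93.56

PV(coupons) I = 1.32·e^(−0.0562·1/12) + 1.32·e^(−0.0562·3/12) + 1.32·e^(−0.0562·5/12) + 1.32·e^(−0.0562·7/12)
I = 1.3138 + 1.3016 + 1.2894 + 1.2774 = 5.1822
F = (S − I)·e^(rT) = (95.30 − 5.1822) · e^(0.0562·8/12)
= 90.1178 · e^0.037467 = 90.1178 × 1.038178 = ₹93.56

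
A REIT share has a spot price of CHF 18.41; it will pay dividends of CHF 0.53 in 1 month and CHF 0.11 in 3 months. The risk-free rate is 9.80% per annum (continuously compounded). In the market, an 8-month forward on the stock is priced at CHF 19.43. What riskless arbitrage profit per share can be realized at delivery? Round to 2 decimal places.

CHF 0.45 per share

PV(dividends) I = 0.53·e^(−0.0980·1/12) + 0.11·e^(−0.0980·3/12) = 0.6330
Fair forward F* = (S − I)·e^(rT) = (18.41 − 0.6330)·e^0.065333 = 17.7770 × 1.067514 = 18.9772
Market CHF 19.43 > fair 18.9772: forward overpriced → cash-and-carry (borrow at r, buy the stock and collect the dividends, short the forward).
Profit at T = |F_mkt − F*| = |19.43 − 18.9772| = CHF 0.45 per share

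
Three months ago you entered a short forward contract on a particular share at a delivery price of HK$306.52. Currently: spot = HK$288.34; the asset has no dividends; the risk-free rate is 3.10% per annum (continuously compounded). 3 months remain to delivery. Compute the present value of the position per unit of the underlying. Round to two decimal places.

HK$15.81

Current fair forward for the remaining 3 months: F = S·e^(r·T), r = 0.0310
F = 288.34 · e^(0.0310 × 3/12) = 288.34 × 1.007780 = 290.5833
Value of long forward = (F − K)·e^(−rT) = (290.5833 − 306.52) · e^(−0.0310·3/12)
= -15.9367 × 0.992280 = -15.81
Short position value = −(long value) = HK$15.81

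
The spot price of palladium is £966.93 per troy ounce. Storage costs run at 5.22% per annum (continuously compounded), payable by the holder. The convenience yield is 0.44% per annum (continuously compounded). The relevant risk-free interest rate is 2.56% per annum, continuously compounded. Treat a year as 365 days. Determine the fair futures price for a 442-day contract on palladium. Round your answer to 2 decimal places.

Net carry = r + u − y = 0.0256 + 0.0522 − 0.0044 = 0.0734
F = S·e^((r+u−y)T) = 966.93 · e^(0.0734 × 442/365) = 966.93 · e^0.088884
= 966.93 × 1.092954 = £1,056.81 per troy ounce

£1,056.81 per troy ounce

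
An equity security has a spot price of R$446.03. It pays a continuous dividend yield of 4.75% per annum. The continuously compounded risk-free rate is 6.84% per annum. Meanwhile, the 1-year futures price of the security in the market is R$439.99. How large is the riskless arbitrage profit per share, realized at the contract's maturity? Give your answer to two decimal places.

R$15.46 per share

Fair futures: F* = S·e^(carry·T), with carry = (r − q) = 0.0684 − 0.0475 = 0.0209
F* = 446.03 · e^(0.0209 × 1) = 446.03 · e^0.020900 = 446.03 × 1.021120 = R$455.4502
Market R$439.99 < fair R$455.4502: forward underpriced → reverse cash-and-carry (short spot, go long the forward).
At maturity, profit = |F_mkt − F*| = |439.99 − 455.4502| = R$15.46 per share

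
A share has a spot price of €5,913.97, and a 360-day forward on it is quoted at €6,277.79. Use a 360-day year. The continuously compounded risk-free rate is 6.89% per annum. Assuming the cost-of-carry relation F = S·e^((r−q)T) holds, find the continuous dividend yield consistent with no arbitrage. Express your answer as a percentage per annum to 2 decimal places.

From F = S·e^((r−q)T): (r − q) = ln(F/S)/T
ln(6277.79/5913.97) = ln(1.061519) = 0.059701
(r − q) = 0.059701 / (360/360) = 0.059701
q = r − ln(F/S)/T = 0.0689 − 0.059701 = 0.009199
q = 0.92%

0.92%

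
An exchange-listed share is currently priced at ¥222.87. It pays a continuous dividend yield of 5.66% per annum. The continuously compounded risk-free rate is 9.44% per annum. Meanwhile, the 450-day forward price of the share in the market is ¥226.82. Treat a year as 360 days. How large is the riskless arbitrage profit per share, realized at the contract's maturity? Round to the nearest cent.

Fair forward: F* = S·e^(carry·T), with carry = (r − q) = 0.0944 − 0.0566 = 0.0378
F* = 222.87 · e^(0.0378 × 450/360) = 222.87 · e^0.047250 = 222.87 × 1.048384 = ¥233.6533
Market ¥226.82 < fair ¥233.6533: forward underpriced → reverse cash-and-carry (short spot, go long the forward).
At maturity, profit = |F_mkt − F*| = |226.82 − 233.6533| = ¥6.83 per share

¥6.83 per share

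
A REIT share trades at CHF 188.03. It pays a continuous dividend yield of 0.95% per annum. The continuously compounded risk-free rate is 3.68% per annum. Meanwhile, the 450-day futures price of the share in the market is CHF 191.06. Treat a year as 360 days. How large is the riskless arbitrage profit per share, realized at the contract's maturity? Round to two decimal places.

CHF 3.50 per share

Fair futures: F* = S·e^(carry·T), with carry = (r − q) = 0.0368 − 0.0095 = 0.0273
F* = 188.03 · e^(0.0273 × 450/360) = 188.03 · e^0.034125 = 188.03 × 1.034714 = CHF 194.5573
Market CHF 191.06 < fair CHF 194.5573: forward underpriced → reverse cash-and-carry (short spot, go long the forward).
At maturity, profit = |F_mkt − F*| = |191.06 − 194.5573| = CHF 3.50 per share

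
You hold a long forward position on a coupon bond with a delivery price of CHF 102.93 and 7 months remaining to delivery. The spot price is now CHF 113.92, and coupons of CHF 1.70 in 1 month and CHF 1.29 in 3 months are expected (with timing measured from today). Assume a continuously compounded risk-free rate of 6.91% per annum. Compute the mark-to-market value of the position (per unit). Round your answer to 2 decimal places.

CHF 12.10

PV(remaining coupons) I = 1.70·e^(−0.0691·1/12) + 1.29·e^(−0.0691·3/12) = 2.9581
Current forward F = (S − I)·e^(rT) = (113.92 − 2.9581)·e^(0.0691·7/12) = 110.9619 × 1.041132 = 115.5260
Value (long) = (F − K)·e^(−rT) = (115.5260 − 102.93) × 0.960493 = 12.0984
Value = CHF 12.10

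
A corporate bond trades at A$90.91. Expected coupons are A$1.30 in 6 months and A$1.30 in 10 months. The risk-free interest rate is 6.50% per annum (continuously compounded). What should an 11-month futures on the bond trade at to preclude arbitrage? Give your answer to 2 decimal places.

A$93.85

PV(coupons) I = 1.30·e^(−0.0650·6/12) + 1.30·e^(−0.0650·10/12)
I = 1.2584 + 1.2315 = 2.4899
F = (S − I)·e^(rT) = (90.91 − 2.4899) · e^(0.0650·11/12)
= 88.4201 · e^0.059583 = 88.4201 × 1.061394 = A$93.85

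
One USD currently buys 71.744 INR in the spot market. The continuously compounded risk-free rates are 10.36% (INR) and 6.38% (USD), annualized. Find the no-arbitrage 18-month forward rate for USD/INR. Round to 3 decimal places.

76.158

F = S·e^((r_INR − r_USD)T) = 71.744 · e^((0.1036 − 0.0638) × 18/12)
= 71.744 · e^0.059700 = 71.744 × 1.061518
F = 76.158 INR per USD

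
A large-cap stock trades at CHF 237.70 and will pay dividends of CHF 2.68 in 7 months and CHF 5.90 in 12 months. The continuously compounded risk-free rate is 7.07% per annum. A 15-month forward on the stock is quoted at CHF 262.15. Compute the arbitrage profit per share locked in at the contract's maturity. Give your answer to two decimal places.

PV(dividends) I = 2.68·e^(−0.0707·7/12) + 5.90·e^(−0.0707·12/12) = 8.0690
Fair forward F* = (S − I)·e^(rT) = (237.70 − 8.0690)·e^0.088375 = 229.6310 × 1.092398 = 250.8484
Market CHF 262.15 > fair 250.8484: forward overpriced → cash-and-carry (borrow at r, buy the stock and collect the dividends, short the forward).
Profit at T = |F_mkt − F*| = |262.15 − 250.8484| = CHF 11.30 per share

CHF 11.30 per share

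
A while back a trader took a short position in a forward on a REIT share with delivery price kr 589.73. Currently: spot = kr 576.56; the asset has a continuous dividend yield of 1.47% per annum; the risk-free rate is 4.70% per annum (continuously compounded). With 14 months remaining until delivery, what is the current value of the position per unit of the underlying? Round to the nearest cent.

-kr 8.49

Current fair forward for the remaining 14 months: F = S·e^((r − q)·T), (r − q) = 0.0470 − 0.0147 = 0.0323
F = 576.56 · e^(0.0323 × 14/12) = 576.56 × 1.038402 = 598.7011
Value of long forward = (F − K)·e^(−rT) = (598.7011 − 589.73) · e^(−0.0470·14/12)
= 8.9711 × 0.946643 = 8.49
Short position value = −(long value) = -kr 8.49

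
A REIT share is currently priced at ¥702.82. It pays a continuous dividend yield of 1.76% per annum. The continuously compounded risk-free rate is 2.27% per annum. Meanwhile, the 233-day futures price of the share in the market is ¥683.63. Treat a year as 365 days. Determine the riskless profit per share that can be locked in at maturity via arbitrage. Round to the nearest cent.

¥21.48 per share

Fair futures: F* = S·e^(carry·T), with carry = (r − q) = 0.0227 − 0.0176 = 0.0051
F* = 702.82 · e^(0.0051 × 233/365) = 702.82 · e^0.003256 = 702.82 × 1.003261 = ¥705.1119
Market ¥683.63 < fair ¥705.1119: forward underpriced → reverse cash-and-carry (short spot, go long the forward).
At maturity, profit = |F_mkt − F*| = |683.63 − 705.1119| = ¥21.48 per share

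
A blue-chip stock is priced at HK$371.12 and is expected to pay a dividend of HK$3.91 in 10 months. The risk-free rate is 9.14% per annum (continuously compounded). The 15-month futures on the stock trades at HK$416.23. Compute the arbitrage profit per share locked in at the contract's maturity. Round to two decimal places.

HK$4.25 per share

PV(dividends) I = 3.91·e^(−0.0914·10/12) = 3.6232
Fair futures F* = (S − I)·e^(rT) = (371.12 − 3.6232)·e^0.114250 = 367.4968 × 1.121032 = 411.9757
Market HK$416.23 > fair 411.9757: forward overpriced → cash-and-carry (borrow at r, buy the stock and collect the dividends, short the forward).
Profit at T = |F_mkt − F*| = |416.23 − 411.9757| = HK$4.25 per share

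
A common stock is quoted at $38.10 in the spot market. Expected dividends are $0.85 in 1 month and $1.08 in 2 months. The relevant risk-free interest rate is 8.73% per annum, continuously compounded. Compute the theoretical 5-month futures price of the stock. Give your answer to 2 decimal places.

$37.53

PV(dividends) I = 0.85·e^(−0.0873·1/12) + 1.08·e^(−0.0873·2/12)
I = 0.8438 + 1.0644 = 1.9082
F = (S − I)·e^(rT) = (38.10 − 1.9082) · e^(0.0873·5/12)
= 36.1918 · e^0.036375 = 36.1918 × 1.037045 = $37.53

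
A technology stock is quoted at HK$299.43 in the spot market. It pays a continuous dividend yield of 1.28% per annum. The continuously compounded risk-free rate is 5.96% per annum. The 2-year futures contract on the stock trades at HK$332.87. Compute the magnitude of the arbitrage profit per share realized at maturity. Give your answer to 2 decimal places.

HK$4.06 per share

Fair futures: F* = S·e^(carry·T), with carry = (r − q) = 0.0596 − 0.0128 = 0.0468
F* = 299.43 · e^(0.0468 × 2) = 299.43 · e^0.093600 = 299.43 × 1.098120 = HK$328.8101
Market HK$332.87 > fair HK$328.8101: forward overpriced → cash-and-carry (buy spot, short the forward).
At maturity, profit = |F_mkt − F*| = |332.87 − 328.8101| = HK$4.06 per share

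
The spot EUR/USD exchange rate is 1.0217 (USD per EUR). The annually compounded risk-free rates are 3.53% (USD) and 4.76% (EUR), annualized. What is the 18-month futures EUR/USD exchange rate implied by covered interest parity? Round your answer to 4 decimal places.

By covered interest parity, F = S · (1+r_USD)^T / (1+r_EUR)^T
= 1.0217 × 1.053415 / 1.072243 = 1.0217 × 0.982441
F = 1.0038 USD per EUR

1.0038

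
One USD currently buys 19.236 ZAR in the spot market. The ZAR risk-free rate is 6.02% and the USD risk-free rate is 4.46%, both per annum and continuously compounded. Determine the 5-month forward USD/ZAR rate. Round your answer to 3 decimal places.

19.361

F = S·e^((r_ZAR − r_USD)T) = 19.236 · e^((0.0602 − 0.0446) × 5/12)
= 19.236 · e^0.006500 = 19.236 × 1.006521
F = 19.361 ZAR per USD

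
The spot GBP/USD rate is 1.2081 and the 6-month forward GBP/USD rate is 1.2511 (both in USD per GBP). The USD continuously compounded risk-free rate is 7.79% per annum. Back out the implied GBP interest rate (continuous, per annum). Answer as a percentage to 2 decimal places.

F = S·e^((r_USD − r_GBP)T) ⇒ r_GBP = r_USD − ln(F/S)/T
ln(1.2511/1.2081) = 0.034974; /(6/12) = 0.069948
r_GBP = 0.0779 − 0.069948 = 0.007952
r_GBP = 0.80%

0.80%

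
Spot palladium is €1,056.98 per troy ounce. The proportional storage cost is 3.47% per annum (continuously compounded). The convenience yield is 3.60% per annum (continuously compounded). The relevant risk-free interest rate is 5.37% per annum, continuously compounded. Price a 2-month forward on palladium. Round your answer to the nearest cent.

€1,066.25 per troy ounce

Net carry = r + u − y = 0.0537 + 0.0347 − 0.0360 = 0.0524
F = S·e^((r+u−y)T) = 1056.98 · e^(0.0524 × 2/12) = 1056.98 · e^0.00873333
= 1056.98 × 1.00877158 = €1,066.25 per troy ounce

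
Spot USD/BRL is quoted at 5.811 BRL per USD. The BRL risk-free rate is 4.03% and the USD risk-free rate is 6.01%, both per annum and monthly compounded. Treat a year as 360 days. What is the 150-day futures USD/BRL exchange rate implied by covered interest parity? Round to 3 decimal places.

By covered interest parity, F = S · (1+r_BRL/12)^(12T) / (1+r_USD/12)^(12T)
= 5.811 × 1.016905 / 1.025294 = 5.811 × 0.991818
F = 5.763 BRL per USD

5.763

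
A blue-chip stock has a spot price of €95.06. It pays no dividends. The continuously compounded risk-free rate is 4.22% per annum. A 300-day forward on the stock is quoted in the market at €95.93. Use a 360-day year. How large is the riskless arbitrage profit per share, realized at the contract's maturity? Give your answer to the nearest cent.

Fair forward: F* = S·e^(carry·T), with carry = r = 0.0422
F* = 95.06 · e^(0.0422 × 300/360) = 95.06 · e^0.035167 = 95.06 × 1.035793 = €98.4625
Market €95.93 < fair €98.4625: forward underpriced → reverse cash-and-carry (short spot, go long the forward).
At maturity, profit = |F_mkt − F*| = |95.93 − 98.4625| = €2.53 per share

€2.53 per share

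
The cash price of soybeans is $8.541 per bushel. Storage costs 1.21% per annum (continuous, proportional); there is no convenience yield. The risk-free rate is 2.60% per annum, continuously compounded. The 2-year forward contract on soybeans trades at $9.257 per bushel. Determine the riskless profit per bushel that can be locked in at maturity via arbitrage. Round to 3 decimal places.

Fair forward: F* = S·e^(carry·T), with carry = (r + u) = 0.0260 + 0.0121 = 0.0381
F* = 8.541 · e^(0.0381 × 2) = 8.541 · e^0.076200 = 8.541 × 1.079178 = $9.2173
Market $9.257 > fair $9.2173: forward overpriced → cash-and-carry (buy spot, short the forward).
At maturity, profit = |F_mkt − F*| = |9.257 − 9.2173| = $0.040 per bushel

$0.040 per bushel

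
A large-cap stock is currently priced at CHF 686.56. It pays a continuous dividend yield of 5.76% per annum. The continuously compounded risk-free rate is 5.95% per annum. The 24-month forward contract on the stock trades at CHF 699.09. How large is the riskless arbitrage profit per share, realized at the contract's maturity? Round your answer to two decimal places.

Fair forward: F* = S·e^(carry·T), with carry = (r − q) = 0.0595 − 0.0576 = 0.0019
F* = 686.56 · e^(0.0019 × 24/12) = 686.56 · e^0.003800 = 686.56 × 1.003807 = CHF 689.1737
Market CHF 699.09 > fair CHF 689.1737: forward overpriced → cash-and-carry (buy spot, short the forward).
At maturity, profit = |F_mkt − F*| = |699.09 − 689.1737| = CHF 9.92 per share

CHF 9.92 per share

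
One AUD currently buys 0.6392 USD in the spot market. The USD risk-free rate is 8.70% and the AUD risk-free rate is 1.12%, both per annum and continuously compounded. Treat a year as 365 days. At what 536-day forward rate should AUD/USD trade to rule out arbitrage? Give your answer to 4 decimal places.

0.7145

F = S·e^((r_USD − r_AUD)T) = 0.6392 · e^((0.0870 − 0.0112) × 536/365)
= 0.6392 · e^0.111312 = 0.6392 × 1.117744
F = 0.7145 USD per AUD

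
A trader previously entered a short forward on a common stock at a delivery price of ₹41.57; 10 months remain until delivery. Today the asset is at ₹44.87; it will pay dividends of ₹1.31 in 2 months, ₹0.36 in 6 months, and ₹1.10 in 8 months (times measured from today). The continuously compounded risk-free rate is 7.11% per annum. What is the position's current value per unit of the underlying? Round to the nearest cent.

-₹3.00

PV(remaining dividends) I = 1.31·e^(−0.0711·2/12) + 0.36·e^(−0.0711·6/12) + 1.10·e^(−0.0711·8/12) = 2.6911
Current forward F = (S − I)·e^(rT) = (44.87 − 2.6911)·e^(0.0711·10/12) = 42.1789 × 1.061040 = 44.7535
Value (long) = (F − K)·e^(−rT) = (44.7535 − 41.57) × 0.942471 = 3.0004
Short position value = −(long value) = -₹3.00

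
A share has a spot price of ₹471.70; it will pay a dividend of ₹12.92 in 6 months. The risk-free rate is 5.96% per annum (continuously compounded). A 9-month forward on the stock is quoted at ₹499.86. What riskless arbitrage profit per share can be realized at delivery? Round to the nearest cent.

PV(dividends) I = 12.92·e^(−0.0596·6/12) = 12.5407
Fair forward F* = (S − I)·e^(rT) = (471.70 − 12.5407)·e^0.044700 = 459.1593 × 1.045714 = 480.1493
Market ₹499.86 > fair 480.1493: forward overpriced → cash-and-carry (borrow at r, buy the stock and collect the dividends, short the forward).
Profit at T = |F_mkt − F*| = |499.86 − 480.1493| = ₹19.71 per share

₹19.71 per share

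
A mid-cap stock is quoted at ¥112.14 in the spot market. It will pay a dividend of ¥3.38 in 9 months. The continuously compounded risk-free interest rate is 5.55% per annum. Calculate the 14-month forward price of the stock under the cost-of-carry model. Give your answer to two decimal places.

PV(dividends) I = 3.38·e^(−0.0555·9/12)
I = 3.2422
F = (S − I)·e^(rT) = (112.14 − 3.2422) · e^(0.0555·14/12)
= 108.8978 · e^0.064750 = 108.8978 × 1.066892 = ¥116.18

¥116.18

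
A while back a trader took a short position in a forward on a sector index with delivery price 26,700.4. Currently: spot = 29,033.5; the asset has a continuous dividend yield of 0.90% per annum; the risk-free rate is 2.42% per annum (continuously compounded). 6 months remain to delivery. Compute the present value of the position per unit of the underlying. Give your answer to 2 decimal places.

Current fair forward for the remaining 6 months: F = S·e^((r − q)·T), (r − q) = 0.0242 − 0.0090 = 0.0152
F = 29033.5 · e^(0.0152 × 6/12) = 29033.5 × 1.00762895 = 29254.9951
Value of long forward = (F − K)·e^(−rT) = (29254.9951 − 26700.4) · e^(−0.0242·6/12)
= 2554.5951 × 0.98797291 = 2523.87
Short position value = −(long value) = -2523.87

-2523.87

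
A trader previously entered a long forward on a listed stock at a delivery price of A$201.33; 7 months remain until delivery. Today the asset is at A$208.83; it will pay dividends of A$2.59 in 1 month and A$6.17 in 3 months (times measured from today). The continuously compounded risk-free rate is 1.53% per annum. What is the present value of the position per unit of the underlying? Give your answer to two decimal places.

PV(remaining dividends) I = 2.59·e^(−0.0153·1/12) + 6.17·e^(−0.0153·3/12) = 8.7331
Current forward F = (S − I)·e^(rT) = (208.83 − 8.7331)·e^(0.0153·7/12) = 200.0969 × 1.008965 = 201.8908
Value (long) = (F − K)·e^(−rT) = (201.8908 − 201.33) × 0.991115 = 0.5558
Value = A$0.56

A$0.56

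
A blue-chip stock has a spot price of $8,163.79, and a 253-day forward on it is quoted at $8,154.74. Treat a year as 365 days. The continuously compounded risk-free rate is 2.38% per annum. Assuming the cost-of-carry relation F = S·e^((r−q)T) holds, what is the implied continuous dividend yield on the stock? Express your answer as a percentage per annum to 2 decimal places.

From F = S·e^((r−q)T): (r − q) = ln(F/S)/T
ln(8154.74/8163.79) = ln(0.998891) = -0.001110
(r − q) = -0.001110 / (253/365) = -0.001601
q = r − ln(F/S)/T = 0.0238 + 0.001601 = 0.025401
q = 2.54%

2.54%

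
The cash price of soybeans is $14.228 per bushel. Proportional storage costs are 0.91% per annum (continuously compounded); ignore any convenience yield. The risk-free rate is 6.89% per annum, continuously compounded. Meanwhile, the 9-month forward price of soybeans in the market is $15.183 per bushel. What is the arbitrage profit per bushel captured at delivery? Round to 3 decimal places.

Fair forward: F* = S·e^(carry·T), with carry = (r + u) = 0.0689 + 0.0091 = 0.0780
F* = 14.228 · e^(0.0780 × 9/12) = 14.228 · e^0.058500 = 14.228 × 1.060245 = $15.0852
Market $15.183 > fair $15.0852: forward overpriced → cash-and-carry (buy spot, short the forward).
At maturity, profit = |F_mkt − F*| = |15.183 − 15.0852| = $0.098 per bushel

$0.098 per bushel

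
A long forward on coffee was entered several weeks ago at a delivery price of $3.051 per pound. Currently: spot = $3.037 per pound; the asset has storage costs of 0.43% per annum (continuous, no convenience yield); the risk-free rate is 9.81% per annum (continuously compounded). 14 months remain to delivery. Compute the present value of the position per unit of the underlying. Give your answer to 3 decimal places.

$0.331 per pound

Current fair forward for the remaining 14 months: F = S·e^((r + u)·T), (r + u) = 0.0981 + 0.0043 = 0.1024
F = 3.037 · e^(0.1024 × 14/12) = 3.037 × 1.126896 = 3.4224
Value of long forward = (F − K)·e^(−rT) = (3.4224 − 3.051) · e^(−0.0981·14/12)
= 0.3714 × 0.891857 = 0.331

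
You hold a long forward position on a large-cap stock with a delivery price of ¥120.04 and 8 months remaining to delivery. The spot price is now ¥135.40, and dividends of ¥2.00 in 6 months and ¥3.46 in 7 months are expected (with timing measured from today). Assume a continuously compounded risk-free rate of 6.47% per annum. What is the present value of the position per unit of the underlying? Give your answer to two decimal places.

¥15.16

PV(remaining dividends) I = 2.00·e^(−0.0647·6/12) + 3.46·e^(−0.0647·7/12) = 5.2682
Current forward F = (S − I)·e^(rT) = (135.40 − 5.2682)·e^(0.0647·8/12) = 130.1318 × 1.044077 = 135.8676
Value (long) = (F − K)·e^(−rT) = (135.8676 − 120.04) × 0.957784 = 15.1594
Value = ¥15.16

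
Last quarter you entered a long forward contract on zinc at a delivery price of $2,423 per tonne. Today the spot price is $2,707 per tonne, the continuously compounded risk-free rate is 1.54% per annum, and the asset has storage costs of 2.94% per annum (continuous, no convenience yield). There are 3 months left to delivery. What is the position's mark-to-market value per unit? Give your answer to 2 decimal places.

Current fair forward for the remaining 3 months: F = S·e^((r + u)·T), (r + u) = 0.0154 + 0.0294 = 0.0448
F = 2707 · e^(0.0448 × 3/12) = 2707 × 1.01126295 = 2737.4888
Value of long forward = (F − K)·e^(−rT) = (2737.4888 − 2423) · e^(−0.0154·3/12)
= 314.4888 × 0.99615740 = 313.28

$313.28 per tonne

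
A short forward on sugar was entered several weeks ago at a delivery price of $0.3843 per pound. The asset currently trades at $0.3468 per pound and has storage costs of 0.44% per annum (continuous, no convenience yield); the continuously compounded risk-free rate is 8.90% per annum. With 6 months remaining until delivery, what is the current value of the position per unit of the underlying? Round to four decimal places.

Current fair forward for the remaining 6 months: F = S·e^((r + u)·T), (r + u) = 0.0890 + 0.0044 = 0.0934
F = 0.3468 · e^(0.0934 × 6/12) = 0.3468 × 1.047808 = 0.3634
Value of long forward = (F − K)·e^(−rT) = (0.3634 − 0.3843) · e^(−0.0890·6/12)
= -0.0209 × 0.956476 = -0.0200
Short position value = −(long value) = $0.0200

$0.0200 per pound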